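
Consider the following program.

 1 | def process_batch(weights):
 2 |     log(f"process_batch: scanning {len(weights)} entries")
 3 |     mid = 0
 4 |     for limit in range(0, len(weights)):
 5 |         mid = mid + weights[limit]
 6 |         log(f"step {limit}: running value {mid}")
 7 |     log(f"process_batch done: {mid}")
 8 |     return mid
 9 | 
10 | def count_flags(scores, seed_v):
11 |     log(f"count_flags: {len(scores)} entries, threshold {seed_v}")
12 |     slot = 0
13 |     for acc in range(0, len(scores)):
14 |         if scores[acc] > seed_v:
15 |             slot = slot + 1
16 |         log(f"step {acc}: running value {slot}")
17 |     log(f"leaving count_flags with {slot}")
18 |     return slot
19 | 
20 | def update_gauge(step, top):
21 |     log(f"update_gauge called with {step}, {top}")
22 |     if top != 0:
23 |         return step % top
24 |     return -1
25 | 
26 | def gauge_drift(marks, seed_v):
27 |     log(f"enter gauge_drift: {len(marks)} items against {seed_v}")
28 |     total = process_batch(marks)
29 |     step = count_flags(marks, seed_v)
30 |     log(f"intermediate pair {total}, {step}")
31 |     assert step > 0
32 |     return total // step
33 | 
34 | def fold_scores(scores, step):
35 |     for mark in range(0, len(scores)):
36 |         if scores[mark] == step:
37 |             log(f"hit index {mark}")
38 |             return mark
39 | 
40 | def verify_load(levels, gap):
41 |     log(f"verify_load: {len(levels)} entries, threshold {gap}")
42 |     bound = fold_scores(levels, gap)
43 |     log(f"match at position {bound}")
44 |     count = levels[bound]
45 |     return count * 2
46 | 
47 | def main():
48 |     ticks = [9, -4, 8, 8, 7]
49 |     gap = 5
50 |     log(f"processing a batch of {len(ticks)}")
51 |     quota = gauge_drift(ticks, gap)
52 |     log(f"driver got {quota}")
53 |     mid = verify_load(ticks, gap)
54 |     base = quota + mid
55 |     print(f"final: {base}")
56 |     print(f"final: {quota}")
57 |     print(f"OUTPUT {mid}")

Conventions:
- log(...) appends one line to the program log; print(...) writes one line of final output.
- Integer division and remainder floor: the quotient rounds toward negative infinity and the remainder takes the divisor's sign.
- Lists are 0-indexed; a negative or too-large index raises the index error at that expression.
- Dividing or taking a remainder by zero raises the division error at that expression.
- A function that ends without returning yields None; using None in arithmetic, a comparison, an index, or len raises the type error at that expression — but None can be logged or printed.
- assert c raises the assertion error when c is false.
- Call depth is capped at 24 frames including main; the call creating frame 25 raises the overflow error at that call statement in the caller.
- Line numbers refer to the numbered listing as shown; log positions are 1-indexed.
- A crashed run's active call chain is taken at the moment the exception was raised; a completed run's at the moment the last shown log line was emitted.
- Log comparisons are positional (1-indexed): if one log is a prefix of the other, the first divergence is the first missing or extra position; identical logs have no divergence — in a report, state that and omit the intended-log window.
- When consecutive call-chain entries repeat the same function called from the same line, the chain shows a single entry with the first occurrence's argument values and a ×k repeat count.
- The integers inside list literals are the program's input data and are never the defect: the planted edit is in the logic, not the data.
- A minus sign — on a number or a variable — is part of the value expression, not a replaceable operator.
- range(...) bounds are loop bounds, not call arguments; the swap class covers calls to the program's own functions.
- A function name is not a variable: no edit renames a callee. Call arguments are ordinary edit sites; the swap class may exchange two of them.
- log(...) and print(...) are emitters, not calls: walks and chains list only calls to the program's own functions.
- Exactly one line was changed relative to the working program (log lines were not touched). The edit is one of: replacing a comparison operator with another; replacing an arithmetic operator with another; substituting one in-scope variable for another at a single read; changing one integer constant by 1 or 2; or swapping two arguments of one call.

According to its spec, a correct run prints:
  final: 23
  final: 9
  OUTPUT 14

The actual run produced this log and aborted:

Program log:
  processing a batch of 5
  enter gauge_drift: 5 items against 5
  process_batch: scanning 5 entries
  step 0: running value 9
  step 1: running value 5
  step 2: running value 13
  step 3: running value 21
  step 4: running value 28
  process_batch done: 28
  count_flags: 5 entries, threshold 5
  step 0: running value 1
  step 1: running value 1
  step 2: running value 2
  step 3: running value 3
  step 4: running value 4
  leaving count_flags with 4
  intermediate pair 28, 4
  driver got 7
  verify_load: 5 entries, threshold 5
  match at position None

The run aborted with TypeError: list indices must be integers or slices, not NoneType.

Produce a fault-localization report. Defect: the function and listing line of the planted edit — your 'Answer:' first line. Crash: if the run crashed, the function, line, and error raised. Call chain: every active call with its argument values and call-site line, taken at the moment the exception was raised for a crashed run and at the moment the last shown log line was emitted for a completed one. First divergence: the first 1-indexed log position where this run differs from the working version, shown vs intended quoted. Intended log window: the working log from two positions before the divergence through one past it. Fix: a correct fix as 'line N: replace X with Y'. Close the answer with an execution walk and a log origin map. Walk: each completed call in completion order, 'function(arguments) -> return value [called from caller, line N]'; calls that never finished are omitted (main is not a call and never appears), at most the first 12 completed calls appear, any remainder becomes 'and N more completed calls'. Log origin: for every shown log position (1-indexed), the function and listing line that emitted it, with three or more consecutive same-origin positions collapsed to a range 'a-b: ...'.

Answer: the defect is in main at line 49.
Core observation: Everything matches until log position 2, which reads 'enter gauge_drift: 5 items against 5' in place of 'enter gauge_drift: 5 items against 7'.
Crash: verify_load, line 44, TypeError.
Call chain: main -> verify_load([9, -4, 8, 8, 7], 5) (called at line 53).
First divergence: position 2 — shown 'enter gauge_drift: 5 items against 5', intended 'enter gauge_drift: 5 items against 7'.
Intended log window:
  1: processing a batch of 5
  2: enter gauge_drift: 5 items against 7
  3: process_batch: scanning 5 entries
Execution walk:
  process_batch([9, -4, 8, 8, 7]) -> 28  [called from gauge_drift, line 28]
  count_flags([9, -4, 8, 8, 7], 5) -> 4  [called from gauge_drift, line 29]
  gauge_drift([9, -4, 8, 8, 7], 5) -> 7  [called from main, line 51]
  fold_scores([9, -4, 8, 8, 7], 5) -> None  [called from verify_load, line 42]
Log line origins:
  1: logged in main at line 50
  2: logged in gauge_drift at line 27
  3: logged in process_batch at line 2
  4-8: logged in process_batch at line 6
  9: logged in process_batch at line 7
  10: logged in count_flags at line 11
  11-15: logged in count_flags at line 16
  16: logged in count_flags at line 17
  17: logged in gauge_drift at line 30
  18: logged in main at line 52
  19: logged in verify_load at line 41
  20: logged in verify_load at line 43
A correct fix: line 49: replace `5` with `7`.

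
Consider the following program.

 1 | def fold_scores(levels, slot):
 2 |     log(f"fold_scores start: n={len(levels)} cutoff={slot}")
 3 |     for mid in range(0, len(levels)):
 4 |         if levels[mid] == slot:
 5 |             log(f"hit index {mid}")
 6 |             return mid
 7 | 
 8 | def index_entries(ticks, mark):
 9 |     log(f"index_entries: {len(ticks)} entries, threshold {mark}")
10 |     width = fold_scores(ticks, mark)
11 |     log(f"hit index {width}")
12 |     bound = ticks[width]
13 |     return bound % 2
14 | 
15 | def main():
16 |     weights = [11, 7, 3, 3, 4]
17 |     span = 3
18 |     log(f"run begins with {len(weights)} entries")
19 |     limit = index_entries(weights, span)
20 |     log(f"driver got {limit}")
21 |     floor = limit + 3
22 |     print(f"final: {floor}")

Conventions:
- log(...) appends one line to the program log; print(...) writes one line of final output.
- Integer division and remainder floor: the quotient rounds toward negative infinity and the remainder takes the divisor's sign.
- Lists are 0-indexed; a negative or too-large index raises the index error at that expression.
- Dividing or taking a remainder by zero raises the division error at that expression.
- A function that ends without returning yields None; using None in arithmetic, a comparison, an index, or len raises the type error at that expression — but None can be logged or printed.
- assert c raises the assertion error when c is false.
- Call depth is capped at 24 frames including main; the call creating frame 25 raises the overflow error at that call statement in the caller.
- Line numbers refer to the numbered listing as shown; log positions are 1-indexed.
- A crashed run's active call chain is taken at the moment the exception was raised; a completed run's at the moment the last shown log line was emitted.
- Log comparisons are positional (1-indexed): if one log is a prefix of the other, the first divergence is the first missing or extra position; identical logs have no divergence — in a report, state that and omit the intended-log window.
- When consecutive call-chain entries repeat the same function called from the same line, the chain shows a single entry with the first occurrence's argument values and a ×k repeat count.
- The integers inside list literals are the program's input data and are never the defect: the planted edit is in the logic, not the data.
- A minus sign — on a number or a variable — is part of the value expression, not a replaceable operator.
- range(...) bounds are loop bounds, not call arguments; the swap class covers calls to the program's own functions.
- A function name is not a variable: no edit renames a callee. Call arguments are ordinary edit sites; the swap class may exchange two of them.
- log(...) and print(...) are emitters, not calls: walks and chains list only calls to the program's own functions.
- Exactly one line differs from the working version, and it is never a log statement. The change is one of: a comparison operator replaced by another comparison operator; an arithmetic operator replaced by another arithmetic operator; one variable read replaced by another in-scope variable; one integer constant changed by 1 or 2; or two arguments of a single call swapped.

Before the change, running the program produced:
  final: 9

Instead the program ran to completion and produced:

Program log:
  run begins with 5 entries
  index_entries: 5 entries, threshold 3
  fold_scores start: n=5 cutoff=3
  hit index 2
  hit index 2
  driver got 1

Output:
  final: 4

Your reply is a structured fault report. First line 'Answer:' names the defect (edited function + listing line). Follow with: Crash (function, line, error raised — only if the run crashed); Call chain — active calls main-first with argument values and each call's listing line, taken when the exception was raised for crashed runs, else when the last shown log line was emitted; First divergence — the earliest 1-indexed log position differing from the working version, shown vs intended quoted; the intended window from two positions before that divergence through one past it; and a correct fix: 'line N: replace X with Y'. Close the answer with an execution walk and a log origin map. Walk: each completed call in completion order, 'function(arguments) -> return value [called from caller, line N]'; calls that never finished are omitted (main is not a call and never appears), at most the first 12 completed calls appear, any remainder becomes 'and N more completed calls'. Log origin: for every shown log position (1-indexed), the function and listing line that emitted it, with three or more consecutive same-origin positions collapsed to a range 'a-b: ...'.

Answer: the defect is in index_entries at line 13.
Key observation: Position 6 is the first bad log line: 'driver got 1' should read 'driver got 6'.
Call chain: main.
First divergence: position 6 — shown 'driver got 1', intended 'driver got 6'.
Intended log window:
  4: hit index 2
  5: hit index 2
  6: driver got 6
Execution walk:
  fold_scores([11, 7, 3, 3, 4], 3) -> 2  [called from index_entries, line 10]
  index_entries([11, 7, 3, 3, 4], 3) -> 1  [called from main, line 19]
Log origin:
  1: emitted by main (line 18)
  2: emitted by index_entries (line 9)
  3: emitted by fold_scores (line 2)
  4: emitted by fold_scores (line 5)
  5: emitted by index_entries (line 11)
  6: emitted by main (line 20)
A correct fix: line 13: replace `%` with `*`.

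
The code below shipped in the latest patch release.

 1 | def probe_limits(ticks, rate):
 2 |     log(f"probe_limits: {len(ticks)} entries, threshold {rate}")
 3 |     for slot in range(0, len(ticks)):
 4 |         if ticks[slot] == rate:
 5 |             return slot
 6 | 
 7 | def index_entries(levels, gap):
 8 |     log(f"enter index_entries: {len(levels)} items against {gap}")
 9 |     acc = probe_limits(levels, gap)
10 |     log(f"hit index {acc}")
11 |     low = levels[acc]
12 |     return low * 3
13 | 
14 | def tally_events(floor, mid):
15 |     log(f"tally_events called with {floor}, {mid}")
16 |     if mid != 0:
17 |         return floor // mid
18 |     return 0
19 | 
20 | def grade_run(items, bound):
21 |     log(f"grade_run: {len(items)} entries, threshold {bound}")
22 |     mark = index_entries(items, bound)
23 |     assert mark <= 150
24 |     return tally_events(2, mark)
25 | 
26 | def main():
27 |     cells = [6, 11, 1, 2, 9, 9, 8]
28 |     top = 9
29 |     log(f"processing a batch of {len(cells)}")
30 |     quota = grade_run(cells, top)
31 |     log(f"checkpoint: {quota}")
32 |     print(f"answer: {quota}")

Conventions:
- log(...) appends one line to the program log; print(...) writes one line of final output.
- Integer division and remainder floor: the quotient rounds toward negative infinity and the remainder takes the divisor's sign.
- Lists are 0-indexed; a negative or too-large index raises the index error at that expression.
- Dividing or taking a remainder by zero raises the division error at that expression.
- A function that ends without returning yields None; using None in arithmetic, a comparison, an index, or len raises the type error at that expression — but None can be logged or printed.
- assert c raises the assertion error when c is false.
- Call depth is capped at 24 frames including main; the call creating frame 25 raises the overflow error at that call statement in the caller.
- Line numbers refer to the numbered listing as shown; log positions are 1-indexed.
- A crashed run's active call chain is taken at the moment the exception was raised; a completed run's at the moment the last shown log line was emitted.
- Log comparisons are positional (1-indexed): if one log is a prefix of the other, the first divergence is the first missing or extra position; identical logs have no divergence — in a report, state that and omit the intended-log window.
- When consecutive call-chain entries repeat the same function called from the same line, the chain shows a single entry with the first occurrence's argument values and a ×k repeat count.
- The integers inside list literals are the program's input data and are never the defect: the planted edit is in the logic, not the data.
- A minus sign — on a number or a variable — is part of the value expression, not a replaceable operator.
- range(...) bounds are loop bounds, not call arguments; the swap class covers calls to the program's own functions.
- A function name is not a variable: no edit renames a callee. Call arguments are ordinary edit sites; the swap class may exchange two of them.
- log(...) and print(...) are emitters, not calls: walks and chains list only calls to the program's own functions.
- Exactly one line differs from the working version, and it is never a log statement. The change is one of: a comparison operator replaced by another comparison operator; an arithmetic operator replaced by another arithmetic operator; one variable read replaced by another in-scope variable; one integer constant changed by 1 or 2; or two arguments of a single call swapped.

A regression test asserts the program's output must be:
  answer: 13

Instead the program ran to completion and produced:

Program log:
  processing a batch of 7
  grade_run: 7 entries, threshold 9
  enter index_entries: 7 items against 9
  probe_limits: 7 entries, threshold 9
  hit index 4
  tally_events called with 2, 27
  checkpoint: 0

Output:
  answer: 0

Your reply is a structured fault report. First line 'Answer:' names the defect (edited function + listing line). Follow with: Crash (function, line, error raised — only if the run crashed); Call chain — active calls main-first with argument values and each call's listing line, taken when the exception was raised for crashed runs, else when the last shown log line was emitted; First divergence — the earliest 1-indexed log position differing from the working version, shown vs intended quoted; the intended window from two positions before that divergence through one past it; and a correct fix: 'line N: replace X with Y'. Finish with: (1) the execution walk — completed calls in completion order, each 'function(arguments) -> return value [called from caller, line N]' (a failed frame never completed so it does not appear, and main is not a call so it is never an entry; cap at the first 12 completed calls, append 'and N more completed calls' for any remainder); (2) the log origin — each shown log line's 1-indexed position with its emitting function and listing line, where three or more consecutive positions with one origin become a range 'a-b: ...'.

Answer: the defect is in grade_run at line 24.
Key observation: The log first diverges at position 6: the faulty run prints 'tally_events called with 2, 27' where the working version prints 'tally_events called with 27, 2'.
Call chain: main.
First divergence: position 6 — the shown line 'tally_events called with 2, 27' should read 'tally_events called with 27, 2'.
Intended log window:
  4: probe_limits: 7 entries, threshold 9
  5: hit index 4
  6: tally_events called with 27, 2
  7: checkpoint: 13
Execution walk:
  probe_limits([6, 11, 1, 2, 9, 9, 8], 9) -> 4  [called from index_entries, line 9]
  index_entries([6, 11, 1, 2, 9, 9, 8], 9) -> 27  [called from grade_run, line 22]
  tally_events(2, 27) -> 0  [called from grade_run, line 24]
  grade_run([6, 11, 1, 2, 9, 9, 8], 9) -> 0  [called from main, line 30]
Origin of each log line:
  1: logged in main at line 29
  2: logged in grade_run at line 21
  3: logged in index_entries at line 8
  4: logged in probe_limits at line 2
  5: logged in index_entries at line 10
  6: logged in tally_events at line 15
  7: logged in main at line 31
A correct fix: line 24: replace `tally_events(2, mark)` with `tally_events(mark, 2)`.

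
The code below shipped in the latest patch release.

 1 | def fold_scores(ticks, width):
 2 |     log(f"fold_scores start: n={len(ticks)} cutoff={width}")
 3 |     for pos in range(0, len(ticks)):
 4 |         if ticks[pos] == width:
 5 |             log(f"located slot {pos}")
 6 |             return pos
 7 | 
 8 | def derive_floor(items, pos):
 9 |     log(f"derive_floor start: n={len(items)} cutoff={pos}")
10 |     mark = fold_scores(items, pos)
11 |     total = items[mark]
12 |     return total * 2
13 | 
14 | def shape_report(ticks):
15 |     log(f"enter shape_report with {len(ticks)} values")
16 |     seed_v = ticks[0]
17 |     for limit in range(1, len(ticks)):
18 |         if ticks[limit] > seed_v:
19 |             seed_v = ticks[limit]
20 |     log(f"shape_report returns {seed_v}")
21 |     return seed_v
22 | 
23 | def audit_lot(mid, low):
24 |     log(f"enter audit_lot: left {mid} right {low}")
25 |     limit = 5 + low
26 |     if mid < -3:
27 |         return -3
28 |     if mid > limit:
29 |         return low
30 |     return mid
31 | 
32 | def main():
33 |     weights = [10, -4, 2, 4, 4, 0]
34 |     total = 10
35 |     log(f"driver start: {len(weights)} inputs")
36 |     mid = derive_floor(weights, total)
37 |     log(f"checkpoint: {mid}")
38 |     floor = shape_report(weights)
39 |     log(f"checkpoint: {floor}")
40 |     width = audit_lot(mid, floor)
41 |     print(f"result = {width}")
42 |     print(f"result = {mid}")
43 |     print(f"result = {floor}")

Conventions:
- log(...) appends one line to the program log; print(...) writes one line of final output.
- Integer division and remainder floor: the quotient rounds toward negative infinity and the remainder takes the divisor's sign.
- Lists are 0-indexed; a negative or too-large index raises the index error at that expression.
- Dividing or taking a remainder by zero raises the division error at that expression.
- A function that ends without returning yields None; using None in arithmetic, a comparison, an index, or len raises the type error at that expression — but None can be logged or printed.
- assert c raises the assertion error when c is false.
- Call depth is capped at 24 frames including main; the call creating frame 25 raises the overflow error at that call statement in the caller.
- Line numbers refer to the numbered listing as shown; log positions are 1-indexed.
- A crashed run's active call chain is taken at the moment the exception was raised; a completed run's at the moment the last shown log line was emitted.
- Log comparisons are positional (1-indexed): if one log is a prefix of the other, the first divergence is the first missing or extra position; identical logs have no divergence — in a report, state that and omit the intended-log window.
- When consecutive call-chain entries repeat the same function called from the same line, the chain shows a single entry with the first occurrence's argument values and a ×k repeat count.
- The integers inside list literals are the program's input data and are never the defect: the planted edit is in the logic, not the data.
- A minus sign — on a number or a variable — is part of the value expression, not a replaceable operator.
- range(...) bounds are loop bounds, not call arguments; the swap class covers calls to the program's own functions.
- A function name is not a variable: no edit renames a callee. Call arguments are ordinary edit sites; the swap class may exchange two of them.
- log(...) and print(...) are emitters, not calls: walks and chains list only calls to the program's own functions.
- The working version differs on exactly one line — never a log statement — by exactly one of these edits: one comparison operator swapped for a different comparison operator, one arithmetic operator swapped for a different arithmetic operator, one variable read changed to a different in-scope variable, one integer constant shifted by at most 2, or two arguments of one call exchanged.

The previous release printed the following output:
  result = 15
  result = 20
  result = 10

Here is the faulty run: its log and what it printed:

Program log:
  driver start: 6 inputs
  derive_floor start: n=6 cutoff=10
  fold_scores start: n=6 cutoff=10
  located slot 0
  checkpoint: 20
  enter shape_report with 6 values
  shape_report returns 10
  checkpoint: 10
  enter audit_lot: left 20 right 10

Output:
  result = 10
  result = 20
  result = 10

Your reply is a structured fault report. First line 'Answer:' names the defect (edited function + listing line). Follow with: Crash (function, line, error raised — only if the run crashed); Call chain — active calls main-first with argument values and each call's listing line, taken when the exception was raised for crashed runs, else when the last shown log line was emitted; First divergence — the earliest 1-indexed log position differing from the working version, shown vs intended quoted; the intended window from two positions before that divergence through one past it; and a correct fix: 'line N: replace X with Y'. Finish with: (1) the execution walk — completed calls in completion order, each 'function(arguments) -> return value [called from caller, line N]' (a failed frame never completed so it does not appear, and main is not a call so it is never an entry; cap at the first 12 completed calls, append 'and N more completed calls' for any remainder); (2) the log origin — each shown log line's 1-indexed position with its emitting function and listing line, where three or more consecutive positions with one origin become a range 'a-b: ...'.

Answer: the defect is in audit_lot at line 29.
Key fact: The two runs log identically and part ways only at the printed values.
Call chain: main -> audit_lot(20, 10) (called at line 40).
First divergence: there is none — every log position agrees.
Execution walk:
  fold_scores([10, -4, 2, 4, 4, 0], 10) -> 0  [called from derive_floor, line 10]
  derive_floor([10, -4, 2, 4, 4, 0], 10) -> 20  [called from main, line 36]
  shape_report([10, -4, 2, 4, 4, 0]) -> 10  [called from main, line 38]
  audit_lot(20, 10) -> 10  [called from main, line 40]
Log line origins:
  1: emitted by main (line 35)
  2: emitted by derive_floor (line 9)
  3: emitted by fold_scores (line 2)
  4: emitted by fold_scores (line 5)
  5: emitted by main (line 37)
  6: emitted by shape_report (line 15)
  7: emitted by shape_report (line 20)
  8: emitted by main (line 39)
  9: emitted by audit_lot (line 24)
A correct fix: line 29: replace `low` with `limit`.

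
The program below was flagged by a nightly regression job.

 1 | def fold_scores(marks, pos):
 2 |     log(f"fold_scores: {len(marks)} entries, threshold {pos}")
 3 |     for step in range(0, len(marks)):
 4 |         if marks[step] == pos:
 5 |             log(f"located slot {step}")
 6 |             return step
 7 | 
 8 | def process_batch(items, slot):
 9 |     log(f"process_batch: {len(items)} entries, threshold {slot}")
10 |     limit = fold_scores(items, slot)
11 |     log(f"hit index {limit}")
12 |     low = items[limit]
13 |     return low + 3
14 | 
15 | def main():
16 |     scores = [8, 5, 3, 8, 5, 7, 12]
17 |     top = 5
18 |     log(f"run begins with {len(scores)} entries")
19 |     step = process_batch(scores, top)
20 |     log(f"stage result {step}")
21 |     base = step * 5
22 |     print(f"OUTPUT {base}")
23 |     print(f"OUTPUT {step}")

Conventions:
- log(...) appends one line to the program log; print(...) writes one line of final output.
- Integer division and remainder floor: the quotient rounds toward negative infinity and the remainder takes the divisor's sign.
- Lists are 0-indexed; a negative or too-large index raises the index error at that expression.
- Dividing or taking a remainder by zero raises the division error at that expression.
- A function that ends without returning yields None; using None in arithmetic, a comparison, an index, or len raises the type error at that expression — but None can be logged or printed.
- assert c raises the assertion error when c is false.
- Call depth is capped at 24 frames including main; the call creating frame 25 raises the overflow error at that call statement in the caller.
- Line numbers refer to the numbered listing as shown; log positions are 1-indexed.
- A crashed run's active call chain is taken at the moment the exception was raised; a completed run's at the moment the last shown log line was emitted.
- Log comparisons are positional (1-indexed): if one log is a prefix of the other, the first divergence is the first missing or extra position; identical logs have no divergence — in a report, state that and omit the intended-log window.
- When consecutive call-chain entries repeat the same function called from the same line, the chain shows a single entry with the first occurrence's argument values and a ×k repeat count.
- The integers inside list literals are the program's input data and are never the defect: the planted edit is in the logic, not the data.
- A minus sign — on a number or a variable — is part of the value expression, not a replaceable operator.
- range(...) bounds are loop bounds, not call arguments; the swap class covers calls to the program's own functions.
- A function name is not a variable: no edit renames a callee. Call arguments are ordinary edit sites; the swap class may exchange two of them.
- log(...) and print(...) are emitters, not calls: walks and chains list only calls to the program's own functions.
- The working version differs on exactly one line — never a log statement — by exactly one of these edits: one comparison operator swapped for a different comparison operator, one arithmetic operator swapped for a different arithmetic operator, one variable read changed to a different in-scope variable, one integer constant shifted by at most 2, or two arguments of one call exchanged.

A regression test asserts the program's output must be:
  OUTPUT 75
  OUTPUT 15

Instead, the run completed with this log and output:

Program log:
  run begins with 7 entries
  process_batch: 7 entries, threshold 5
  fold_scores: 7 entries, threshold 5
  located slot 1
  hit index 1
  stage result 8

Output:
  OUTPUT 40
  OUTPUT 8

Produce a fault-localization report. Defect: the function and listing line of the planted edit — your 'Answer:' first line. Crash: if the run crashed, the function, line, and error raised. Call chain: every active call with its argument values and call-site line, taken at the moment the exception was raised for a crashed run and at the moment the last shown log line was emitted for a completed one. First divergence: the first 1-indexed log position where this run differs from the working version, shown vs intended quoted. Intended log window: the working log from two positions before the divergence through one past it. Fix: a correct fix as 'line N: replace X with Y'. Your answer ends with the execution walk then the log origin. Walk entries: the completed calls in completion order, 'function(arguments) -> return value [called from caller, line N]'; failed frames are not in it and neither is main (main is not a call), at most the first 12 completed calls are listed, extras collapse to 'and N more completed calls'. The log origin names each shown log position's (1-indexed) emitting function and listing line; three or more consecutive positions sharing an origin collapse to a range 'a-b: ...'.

Answer: the defect is in process_batch at line 13.
Core observation: Position 6 is the first bad log line: 'stage result 8' should read 'stage result 15'.
Call chain: main.
First divergence: position 6 — shown 'stage result 8', intended 'stage result 15'.
Intended log window:
  4: located slot 1
  5: hit index 1
  6: stage result 15
Execution walk:
  fold_scores([8, 5, 3, 8, 5, 7, 12], 5) -> 1  [called from process_batch, line 10]
  process_batch([8, 5, 3, 8, 5, 7, 12], 5) -> 8  [called from main, line 19]
Log origin:
  1: emitted by main (line 18)
  2: emitted by process_batch (line 9)
  3: emitted by fold_scores (line 2)
  4: emitted by fold_scores (line 5)
  5: emitted by process_batch (line 11)
  6: emitted by main (line 20)
A correct fix: line 13: replace `+` with `*`.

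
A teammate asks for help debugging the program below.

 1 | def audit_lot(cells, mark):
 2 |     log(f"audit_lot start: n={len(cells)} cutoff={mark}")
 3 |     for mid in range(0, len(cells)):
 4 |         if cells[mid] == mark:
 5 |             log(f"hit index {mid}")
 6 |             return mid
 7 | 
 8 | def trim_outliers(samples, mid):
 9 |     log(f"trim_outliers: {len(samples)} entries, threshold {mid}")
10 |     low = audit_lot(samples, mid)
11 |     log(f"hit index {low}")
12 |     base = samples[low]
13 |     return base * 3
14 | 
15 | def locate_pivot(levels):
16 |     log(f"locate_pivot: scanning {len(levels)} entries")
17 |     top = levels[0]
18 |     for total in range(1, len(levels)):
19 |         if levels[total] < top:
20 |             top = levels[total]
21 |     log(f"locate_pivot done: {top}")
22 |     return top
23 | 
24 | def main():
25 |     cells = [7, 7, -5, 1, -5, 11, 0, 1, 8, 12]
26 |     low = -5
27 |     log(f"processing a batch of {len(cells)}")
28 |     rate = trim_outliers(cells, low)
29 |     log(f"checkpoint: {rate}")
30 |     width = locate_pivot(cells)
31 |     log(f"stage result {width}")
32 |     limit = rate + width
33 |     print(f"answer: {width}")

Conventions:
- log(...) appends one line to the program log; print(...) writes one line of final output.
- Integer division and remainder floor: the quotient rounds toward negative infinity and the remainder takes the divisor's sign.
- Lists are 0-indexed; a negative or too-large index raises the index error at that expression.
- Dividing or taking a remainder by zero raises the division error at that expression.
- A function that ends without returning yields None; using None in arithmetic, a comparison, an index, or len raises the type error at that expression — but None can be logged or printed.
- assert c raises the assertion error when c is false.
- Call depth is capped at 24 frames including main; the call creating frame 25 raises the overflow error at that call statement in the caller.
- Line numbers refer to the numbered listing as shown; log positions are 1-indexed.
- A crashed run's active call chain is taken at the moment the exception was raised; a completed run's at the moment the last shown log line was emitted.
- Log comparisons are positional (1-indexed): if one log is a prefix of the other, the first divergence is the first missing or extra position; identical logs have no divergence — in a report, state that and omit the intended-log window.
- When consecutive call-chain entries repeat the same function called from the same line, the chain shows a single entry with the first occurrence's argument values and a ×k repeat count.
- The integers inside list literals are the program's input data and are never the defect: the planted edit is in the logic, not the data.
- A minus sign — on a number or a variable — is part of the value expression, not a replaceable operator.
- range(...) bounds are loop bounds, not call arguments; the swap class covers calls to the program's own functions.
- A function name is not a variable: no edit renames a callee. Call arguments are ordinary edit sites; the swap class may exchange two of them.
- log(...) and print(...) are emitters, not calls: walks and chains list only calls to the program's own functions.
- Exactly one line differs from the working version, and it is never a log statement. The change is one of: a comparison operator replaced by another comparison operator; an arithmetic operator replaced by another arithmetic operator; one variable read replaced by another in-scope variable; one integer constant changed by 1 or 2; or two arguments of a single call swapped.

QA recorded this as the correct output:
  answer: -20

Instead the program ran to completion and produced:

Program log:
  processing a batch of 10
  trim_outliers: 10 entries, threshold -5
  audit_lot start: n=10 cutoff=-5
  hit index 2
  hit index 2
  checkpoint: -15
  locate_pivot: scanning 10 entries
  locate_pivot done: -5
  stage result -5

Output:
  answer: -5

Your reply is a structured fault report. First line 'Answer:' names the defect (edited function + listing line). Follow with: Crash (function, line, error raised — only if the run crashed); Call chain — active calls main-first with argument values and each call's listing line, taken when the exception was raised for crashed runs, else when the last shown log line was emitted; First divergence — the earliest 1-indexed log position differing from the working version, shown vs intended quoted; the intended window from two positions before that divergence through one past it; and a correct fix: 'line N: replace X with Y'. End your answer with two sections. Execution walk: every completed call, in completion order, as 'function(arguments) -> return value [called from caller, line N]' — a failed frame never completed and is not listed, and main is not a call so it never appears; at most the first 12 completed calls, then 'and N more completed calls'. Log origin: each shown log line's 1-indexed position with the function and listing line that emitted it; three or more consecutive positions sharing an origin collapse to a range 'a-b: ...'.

Answer: the defect is in main at line 33.
Key observation: Every logged value matches the working version; the printed result is what differs.
Call chain: main.
First divergence: none (the log streams are identical).
Execution walk:
  audit_lot([7, 7, -5, 1, -5, 11, 0, 1, 8, 12], -5) -> 2  [called from trim_outliers, line 10]
  trim_outliers([7, 7, -5, 1, -5, 11, 0, 1, 8, 12], -5) -> -15  [called from main, line 28]
  locate_pivot([7, 7, -5, 1, -5, 11, 0, 1, 8, 12]) -> -5  [called from main, line 30]
Log origins:
  1: logged in main at line 27
  2: logged in trim_outliers at line 9
  3: logged in audit_lot at line 2
  4: logged in audit_lot at line 5
  5: logged in trim_outliers at line 11
  6: logged in main at line 29
  7: logged in locate_pivot at line 16
  8: logged in locate_pivot at line 21
  9: logged in main at line 31
A correct fix: line 33: replace `width` with `limit`.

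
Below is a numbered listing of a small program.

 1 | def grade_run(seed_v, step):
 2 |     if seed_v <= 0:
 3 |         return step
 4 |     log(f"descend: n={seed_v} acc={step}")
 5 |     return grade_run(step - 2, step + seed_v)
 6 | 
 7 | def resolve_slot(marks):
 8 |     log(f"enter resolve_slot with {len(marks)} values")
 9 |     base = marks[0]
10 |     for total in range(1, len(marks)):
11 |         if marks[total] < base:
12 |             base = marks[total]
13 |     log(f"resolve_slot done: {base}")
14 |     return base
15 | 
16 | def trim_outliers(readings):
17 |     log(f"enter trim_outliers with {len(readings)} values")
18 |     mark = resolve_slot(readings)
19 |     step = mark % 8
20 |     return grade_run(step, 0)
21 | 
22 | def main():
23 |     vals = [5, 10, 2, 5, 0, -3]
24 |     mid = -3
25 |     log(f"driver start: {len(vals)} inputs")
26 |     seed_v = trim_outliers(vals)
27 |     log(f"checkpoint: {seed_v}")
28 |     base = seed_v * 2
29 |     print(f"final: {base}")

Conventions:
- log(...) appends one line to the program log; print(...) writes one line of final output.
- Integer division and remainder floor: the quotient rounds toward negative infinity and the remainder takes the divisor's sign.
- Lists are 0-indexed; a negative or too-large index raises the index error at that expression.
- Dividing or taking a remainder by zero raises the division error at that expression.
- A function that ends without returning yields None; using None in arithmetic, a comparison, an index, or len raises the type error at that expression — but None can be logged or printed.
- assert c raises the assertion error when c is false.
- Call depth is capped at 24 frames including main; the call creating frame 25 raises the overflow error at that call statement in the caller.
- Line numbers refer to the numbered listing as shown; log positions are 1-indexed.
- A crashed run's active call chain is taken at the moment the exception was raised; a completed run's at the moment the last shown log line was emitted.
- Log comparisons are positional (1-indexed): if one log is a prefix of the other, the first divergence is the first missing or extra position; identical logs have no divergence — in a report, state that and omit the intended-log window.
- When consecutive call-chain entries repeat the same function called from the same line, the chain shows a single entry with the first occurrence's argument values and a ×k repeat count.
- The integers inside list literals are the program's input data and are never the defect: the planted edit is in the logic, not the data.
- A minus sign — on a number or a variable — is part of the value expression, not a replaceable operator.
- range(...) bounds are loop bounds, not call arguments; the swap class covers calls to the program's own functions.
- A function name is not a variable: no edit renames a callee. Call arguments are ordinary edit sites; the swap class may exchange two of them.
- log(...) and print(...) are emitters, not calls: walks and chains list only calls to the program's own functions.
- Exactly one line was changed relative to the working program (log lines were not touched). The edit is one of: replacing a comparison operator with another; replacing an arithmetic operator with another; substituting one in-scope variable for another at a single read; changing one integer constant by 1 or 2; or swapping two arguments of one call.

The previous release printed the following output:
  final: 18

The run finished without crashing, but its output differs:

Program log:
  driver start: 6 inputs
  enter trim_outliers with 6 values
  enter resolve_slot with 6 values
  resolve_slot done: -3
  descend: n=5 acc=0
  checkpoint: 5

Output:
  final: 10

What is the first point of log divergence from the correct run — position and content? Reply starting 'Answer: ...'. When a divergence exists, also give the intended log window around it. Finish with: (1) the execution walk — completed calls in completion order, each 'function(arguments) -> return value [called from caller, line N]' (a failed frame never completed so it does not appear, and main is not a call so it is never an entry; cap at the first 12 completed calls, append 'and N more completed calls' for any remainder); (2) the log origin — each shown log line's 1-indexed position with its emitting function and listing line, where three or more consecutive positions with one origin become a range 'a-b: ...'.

Answer: at position 6 the run shows 'checkpoint: 5' where the working version logs 'descend: n=3 acc=5'.
Intended log window:
  4: resolve_slot done: -3
  5: descend: n=5 acc=0
  6: descend: n=3 acc=5
  7: descend: n=1 acc=8
Execution walk:
  resolve_slot([5, 10, 2, 5, 0, -3]) -> -3  [called from trim_outliers, line 18]
  grade_run(-2, 5) -> 5  [called from grade_run, line 5]
  grade_run(5, 0) -> 5  [called from trim_outliers, line 20]
  trim_outliers([5, 10, 2, 5, 0, -3]) -> 5  [called from main, line 26]
Log origin:
  1: from main, line 25
  2: from trim_outliers, line 17
  3: from resolve_slot, line 8
  4: from resolve_slot, line 13
  5: from grade_run, line 4
  6: from main, line 27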